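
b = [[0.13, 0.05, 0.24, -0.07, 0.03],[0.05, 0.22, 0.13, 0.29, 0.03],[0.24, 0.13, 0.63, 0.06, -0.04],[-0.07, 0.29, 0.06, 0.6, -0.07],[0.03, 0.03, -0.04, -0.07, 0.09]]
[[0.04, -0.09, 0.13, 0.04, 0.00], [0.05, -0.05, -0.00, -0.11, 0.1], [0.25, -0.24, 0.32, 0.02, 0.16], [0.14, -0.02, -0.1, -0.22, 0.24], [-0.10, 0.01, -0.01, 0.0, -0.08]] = b @ [[-0.22, -0.33, 0.21, 0.19, -0.00], [-0.32, 0.21, -0.44, 0.09, -0.34], [0.50, -0.28, 0.52, -0.04, 0.26], [0.26, -0.16, 0.03, -0.43, 0.51], [-0.46, -0.06, 0.17, -0.43, -0.30]]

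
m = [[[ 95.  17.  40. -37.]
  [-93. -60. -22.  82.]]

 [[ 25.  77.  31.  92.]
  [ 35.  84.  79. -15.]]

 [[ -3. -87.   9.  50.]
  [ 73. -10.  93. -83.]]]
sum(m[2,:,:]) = 42.0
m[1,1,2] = 79.0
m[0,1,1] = -60.0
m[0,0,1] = 17.0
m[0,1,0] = -93.0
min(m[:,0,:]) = -87.0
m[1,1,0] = 35.0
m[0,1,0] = -93.0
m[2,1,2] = 93.0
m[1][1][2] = 79.0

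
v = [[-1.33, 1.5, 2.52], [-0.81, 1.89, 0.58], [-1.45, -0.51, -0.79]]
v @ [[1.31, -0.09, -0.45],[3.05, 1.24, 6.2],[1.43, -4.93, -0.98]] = [[6.44, -10.44, 7.43], [5.53, -0.44, 11.51], [-4.58, 3.39, -1.74]]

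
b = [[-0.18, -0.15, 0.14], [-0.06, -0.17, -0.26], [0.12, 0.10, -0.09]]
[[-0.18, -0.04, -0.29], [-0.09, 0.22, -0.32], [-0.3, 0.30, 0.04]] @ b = [[0.00, 0.0, 0.01], [-0.04, -0.06, -0.04], [0.04, -0.00, -0.12]]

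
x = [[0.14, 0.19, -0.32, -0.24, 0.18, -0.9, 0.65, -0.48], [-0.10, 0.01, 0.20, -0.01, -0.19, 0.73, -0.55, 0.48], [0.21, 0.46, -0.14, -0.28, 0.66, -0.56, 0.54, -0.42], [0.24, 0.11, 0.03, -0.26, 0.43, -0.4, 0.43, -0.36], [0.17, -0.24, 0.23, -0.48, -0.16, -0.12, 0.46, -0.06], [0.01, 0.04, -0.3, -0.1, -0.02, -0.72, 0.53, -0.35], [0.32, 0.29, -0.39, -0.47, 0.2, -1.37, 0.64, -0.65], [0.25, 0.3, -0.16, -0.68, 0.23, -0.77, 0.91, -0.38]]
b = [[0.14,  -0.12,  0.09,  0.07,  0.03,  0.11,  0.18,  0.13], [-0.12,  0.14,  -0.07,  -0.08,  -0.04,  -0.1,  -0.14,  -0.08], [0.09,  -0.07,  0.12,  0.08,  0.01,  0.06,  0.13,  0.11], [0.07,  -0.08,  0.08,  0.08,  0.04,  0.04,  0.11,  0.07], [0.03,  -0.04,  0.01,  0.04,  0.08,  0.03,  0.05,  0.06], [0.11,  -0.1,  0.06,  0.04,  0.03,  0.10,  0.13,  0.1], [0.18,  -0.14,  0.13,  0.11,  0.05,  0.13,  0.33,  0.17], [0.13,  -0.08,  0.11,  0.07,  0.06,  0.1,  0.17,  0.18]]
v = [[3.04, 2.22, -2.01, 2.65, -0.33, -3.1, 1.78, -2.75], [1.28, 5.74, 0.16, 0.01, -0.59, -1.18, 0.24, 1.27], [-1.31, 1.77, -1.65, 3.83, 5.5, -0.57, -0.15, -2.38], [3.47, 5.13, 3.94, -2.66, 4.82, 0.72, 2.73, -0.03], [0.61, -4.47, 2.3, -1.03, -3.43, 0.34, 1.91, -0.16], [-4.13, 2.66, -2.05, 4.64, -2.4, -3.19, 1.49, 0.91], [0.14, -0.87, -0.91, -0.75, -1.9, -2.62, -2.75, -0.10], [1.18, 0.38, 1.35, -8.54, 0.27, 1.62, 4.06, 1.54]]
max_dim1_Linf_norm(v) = 8.54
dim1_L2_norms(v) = [6.76, 6.17, 7.65, 9.6, 6.5, 8.3, 4.5, 9.89]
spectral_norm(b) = 0.84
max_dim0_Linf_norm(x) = 1.37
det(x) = 0.00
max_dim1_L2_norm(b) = 0.49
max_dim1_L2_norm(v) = 9.89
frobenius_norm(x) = 3.53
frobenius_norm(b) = 0.86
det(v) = -54281.64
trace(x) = -0.87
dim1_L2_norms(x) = [1.31, 1.07, 1.25, 0.89, 0.79, 1.01, 1.82, 1.5]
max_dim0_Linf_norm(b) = 0.33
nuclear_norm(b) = 1.19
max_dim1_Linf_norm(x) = 1.37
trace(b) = 1.17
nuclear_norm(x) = 5.67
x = b @ v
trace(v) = -3.36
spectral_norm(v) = 13.70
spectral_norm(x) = 3.30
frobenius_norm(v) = 21.53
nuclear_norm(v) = 50.23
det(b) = 0.00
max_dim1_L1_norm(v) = 23.5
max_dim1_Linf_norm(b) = 0.33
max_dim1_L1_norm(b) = 1.24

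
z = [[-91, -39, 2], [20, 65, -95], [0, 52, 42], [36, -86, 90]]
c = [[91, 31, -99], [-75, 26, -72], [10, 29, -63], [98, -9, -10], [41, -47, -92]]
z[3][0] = 36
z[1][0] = 20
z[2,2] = 42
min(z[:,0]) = -91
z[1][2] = -95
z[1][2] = -95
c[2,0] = 10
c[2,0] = 10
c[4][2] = -92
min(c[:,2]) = -99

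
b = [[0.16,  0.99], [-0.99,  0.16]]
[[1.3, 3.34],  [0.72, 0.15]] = b @[[-0.5, 0.38], [1.39, 3.31]]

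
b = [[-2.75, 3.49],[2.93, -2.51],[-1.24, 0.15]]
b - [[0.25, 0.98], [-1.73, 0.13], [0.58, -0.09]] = [[-3.0, 2.51], [4.66, -2.64], [-1.82, 0.24]]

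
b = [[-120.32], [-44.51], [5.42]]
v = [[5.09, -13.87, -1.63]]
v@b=[[-3.91]]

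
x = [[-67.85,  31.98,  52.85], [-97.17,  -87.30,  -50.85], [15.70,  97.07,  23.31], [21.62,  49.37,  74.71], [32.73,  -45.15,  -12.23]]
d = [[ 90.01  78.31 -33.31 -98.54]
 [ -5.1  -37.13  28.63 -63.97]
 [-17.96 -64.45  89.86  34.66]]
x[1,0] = -97.17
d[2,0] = -17.96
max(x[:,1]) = 97.07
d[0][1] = 78.31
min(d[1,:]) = -63.97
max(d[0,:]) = 90.01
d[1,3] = -63.97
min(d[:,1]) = -64.45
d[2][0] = -17.96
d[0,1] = 78.31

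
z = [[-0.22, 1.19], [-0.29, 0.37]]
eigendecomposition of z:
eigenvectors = [[(0.9+0j), (0.9-0j)], [0.22+0.38j, (0.22-0.38j)]]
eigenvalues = [(0.07+0.51j), (0.07-0.51j)]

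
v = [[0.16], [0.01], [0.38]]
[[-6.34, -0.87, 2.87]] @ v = [[0.07]]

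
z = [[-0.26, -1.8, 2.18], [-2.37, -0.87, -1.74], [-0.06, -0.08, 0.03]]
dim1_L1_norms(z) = [4.24, 4.98, 0.17]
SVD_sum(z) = [[1.01, -0.15, 1.47],[-1.52, 0.23, -2.21],[-0.0, 0.00, -0.0]] + [[-1.27, -1.65, 0.71], [-0.85, -1.10, 0.47], [-0.06, -0.08, 0.03]] + [[-0.00, 0.00, 0.0], [-0.0, 0.0, 0.0], [0.0, -0.00, -0.0]]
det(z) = 0.03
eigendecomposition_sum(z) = [[-1.1, -1.11, 0.17], [-1.54, -1.55, 0.24], [-0.07, -0.07, 0.01]] + [[0.84, -0.69, 2.00], [-0.83, 0.68, -1.98], [0.01, -0.01, 0.03]] + [[-0.00, -0.0, 0.01], [0.0, 0.00, -0.01], [0.0, 0.0, -0.01]]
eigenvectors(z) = [[0.58, 0.71, -0.59], [0.81, -0.7, 0.66], [0.04, 0.01, 0.47]]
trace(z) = -1.10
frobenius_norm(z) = 4.18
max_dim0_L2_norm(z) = 2.79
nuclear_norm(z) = 5.88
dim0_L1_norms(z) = [2.69, 2.75, 3.95]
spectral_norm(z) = 3.24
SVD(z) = [[0.55, 0.83, -0.03], [-0.83, 0.55, -0.02], [-0.00, 0.04, 1.00]] @ diag([3.236625493287732, 2.6450984396086743, 0.0031082116557572953]) @ [[0.56, -0.08, 0.82], [-0.58, -0.75, 0.32], [0.59, -0.66, -0.47]]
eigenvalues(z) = [-2.64, 1.55, -0.01]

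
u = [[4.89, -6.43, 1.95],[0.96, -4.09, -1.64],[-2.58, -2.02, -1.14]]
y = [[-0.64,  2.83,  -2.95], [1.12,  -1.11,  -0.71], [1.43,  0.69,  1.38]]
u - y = [[5.53, -9.26, 4.9], [-0.16, -2.98, -0.93], [-4.01, -2.71, -2.52]]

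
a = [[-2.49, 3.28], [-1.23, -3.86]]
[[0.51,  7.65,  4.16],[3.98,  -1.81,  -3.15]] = a@[[-1.1, -1.73, -0.42],[-0.68, 1.02, 0.95]]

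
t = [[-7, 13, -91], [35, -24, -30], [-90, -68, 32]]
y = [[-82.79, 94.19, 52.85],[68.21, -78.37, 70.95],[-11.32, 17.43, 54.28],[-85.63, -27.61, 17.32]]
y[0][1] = 94.19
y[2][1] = 17.43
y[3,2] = 17.32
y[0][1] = 94.19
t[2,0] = -90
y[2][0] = -11.32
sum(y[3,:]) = -95.91999999999999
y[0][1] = 94.19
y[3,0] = -85.63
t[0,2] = -91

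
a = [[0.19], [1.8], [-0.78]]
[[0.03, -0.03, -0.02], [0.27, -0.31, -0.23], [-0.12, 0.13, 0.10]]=a@[[0.15, -0.17, -0.13]]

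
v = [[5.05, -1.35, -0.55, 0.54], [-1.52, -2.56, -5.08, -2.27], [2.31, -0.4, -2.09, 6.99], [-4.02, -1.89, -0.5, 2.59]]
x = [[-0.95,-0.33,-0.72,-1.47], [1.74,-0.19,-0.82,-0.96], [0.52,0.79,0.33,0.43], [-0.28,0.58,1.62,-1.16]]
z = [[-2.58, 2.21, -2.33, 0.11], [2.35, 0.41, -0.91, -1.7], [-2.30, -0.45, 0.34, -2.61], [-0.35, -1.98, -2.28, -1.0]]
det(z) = 120.03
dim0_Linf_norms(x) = [1.74, 0.79, 1.62, 1.47]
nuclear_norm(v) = 22.79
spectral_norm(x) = 2.31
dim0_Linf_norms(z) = [2.58, 2.21, 2.33, 2.61]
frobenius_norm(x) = 3.73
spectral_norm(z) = 4.58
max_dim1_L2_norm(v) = 7.66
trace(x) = -1.97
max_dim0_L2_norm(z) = 4.19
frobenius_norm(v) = 12.38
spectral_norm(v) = 8.29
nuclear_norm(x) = 6.90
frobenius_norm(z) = 7.00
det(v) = 595.57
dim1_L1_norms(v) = [7.49, 11.43, 11.79, 9.0]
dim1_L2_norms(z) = [4.12, 3.07, 3.52, 3.2]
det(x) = 4.96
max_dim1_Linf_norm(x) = 1.74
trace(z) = -2.83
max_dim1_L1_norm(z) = 7.23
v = z @ x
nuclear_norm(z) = 13.63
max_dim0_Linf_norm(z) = 2.61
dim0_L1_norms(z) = [7.58, 5.05, 5.86, 5.42]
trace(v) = 2.99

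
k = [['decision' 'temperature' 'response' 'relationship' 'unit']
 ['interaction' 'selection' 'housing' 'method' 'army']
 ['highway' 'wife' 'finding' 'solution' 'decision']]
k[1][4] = 'army'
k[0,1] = 'temperature'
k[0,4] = 'unit'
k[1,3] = 'method'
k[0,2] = 'response'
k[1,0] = 'interaction'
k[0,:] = ['decision', 'temperature', 'response', 'relationship', 'unit']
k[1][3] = 'method'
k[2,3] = 'solution'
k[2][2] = 'finding'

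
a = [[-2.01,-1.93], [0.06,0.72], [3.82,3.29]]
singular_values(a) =[5.78, 0.51]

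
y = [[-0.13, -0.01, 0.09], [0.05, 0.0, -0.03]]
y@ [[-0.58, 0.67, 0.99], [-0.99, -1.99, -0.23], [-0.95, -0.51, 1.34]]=[[-0.0,-0.11,-0.01], [-0.0,0.05,0.01]]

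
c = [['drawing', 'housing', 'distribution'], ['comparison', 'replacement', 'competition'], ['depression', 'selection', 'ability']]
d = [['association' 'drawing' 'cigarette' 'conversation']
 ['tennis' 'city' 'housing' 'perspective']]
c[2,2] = 'ability'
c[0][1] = 'housing'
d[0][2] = 'cigarette'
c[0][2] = 'distribution'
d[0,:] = ['association', 'drawing', 'cigarette', 'conversation']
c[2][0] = 'depression'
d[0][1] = 'drawing'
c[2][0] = 'depression'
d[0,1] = 'drawing'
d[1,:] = ['tennis', 'city', 'housing', 'perspective']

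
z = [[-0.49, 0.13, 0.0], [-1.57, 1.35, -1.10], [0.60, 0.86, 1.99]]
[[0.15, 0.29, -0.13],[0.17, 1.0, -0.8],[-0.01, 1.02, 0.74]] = z @ [[-0.34, -0.45, 0.26], [-0.14, 0.55, -0.04], [0.16, 0.41, 0.31]]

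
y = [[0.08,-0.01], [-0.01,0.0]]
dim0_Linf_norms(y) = [0.08, 0.01]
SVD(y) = [[-0.99, 0.12],  [0.12, 0.99]] @ diag([0.08123105625617662, 0.0012310562561766054]) @ [[-0.99,0.12],[-0.12,-0.99]]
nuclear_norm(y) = 0.08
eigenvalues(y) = [0.08, -0.0]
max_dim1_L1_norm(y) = 0.09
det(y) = -0.00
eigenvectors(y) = [[0.99, 0.12], [-0.12, 0.99]]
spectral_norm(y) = 0.08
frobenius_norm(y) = 0.08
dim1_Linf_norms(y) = [0.08, 0.01]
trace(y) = 0.08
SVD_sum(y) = [[0.08, -0.01], [-0.01, 0.0]] + [[-0.0, -0.0],[-0.00, -0.00]]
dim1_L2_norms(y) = [0.08, 0.01]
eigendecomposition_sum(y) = [[0.08, -0.01], [-0.01, 0.0]] + [[-0.00, -0.00], [-0.0, -0.00]]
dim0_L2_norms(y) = [0.08, 0.01]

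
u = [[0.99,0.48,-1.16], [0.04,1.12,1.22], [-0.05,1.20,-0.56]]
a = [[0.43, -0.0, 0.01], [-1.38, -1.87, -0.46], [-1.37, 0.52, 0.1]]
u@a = [[1.35, -1.50, -0.33],[-3.20, -1.46, -0.39],[-0.91, -2.54, -0.61]]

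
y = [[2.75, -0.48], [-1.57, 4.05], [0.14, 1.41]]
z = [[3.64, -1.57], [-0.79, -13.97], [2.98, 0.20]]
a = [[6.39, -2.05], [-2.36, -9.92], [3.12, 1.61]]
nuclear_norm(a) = 17.66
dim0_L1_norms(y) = [4.46, 5.94]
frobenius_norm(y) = 5.35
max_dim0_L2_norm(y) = 4.32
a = y + z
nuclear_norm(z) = 18.82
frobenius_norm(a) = 12.70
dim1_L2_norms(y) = [2.79, 4.34, 1.42]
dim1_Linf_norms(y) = [2.75, 4.05, 1.41]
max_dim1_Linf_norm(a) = 9.92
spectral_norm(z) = 14.07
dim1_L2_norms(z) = [3.96, 13.99, 2.99]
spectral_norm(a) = 10.47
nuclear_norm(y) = 7.18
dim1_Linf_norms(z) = [3.64, 13.97, 2.98]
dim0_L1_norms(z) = [7.41, 15.74]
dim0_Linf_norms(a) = [6.39, 9.92]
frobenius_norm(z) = 14.85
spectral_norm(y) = 4.79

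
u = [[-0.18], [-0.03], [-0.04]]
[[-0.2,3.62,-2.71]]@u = [[0.04]]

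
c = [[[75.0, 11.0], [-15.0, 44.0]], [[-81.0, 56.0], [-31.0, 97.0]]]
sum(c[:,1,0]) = -46.0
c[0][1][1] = 44.0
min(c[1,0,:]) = -81.0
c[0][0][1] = 11.0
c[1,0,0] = -81.0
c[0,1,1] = 44.0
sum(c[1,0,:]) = -25.0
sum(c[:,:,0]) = -52.0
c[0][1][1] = 44.0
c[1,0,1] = 56.0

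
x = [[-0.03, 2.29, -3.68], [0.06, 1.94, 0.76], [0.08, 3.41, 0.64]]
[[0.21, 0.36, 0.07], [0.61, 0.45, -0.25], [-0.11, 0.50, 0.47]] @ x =[[0.02, 1.42, -0.45],[-0.01, 1.42, -2.06],[0.07, 2.32, 1.09]]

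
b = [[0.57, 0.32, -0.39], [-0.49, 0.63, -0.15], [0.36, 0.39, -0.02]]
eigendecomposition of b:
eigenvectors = [[(-0.47-0.18j), (-0.47+0.18j), 0.05+0.00j], [-0.15-0.59j, (-0.15+0.59j), (0.77+0j)], [-0.61+0.00j, (-0.61-0j), 0.64+0.00j]]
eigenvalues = [(0.35+0.48j), (0.35-0.48j), (0.47+0j)]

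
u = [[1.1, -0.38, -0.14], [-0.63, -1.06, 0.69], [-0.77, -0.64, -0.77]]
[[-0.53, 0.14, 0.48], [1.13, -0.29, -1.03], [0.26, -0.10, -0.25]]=u@ [[-0.55, 0.15, 0.5],[-0.39, 0.11, 0.36],[0.53, -0.11, -0.48]]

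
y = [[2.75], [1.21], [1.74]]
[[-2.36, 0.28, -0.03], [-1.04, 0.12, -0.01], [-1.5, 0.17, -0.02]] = y @ [[-0.86,  0.10,  -0.01]]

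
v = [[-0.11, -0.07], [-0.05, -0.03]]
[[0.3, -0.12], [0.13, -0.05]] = v@[[-1.24, 1.83], [-2.27, -1.23]]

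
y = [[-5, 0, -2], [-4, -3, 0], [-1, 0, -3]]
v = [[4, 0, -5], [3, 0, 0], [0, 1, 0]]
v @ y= [[-15, 0, 7], [-15, 0, -6], [-4, -3, 0]]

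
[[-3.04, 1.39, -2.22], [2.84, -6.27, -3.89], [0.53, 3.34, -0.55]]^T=[[-3.04, 2.84, 0.53], [1.39, -6.27, 3.34], [-2.22, -3.89, -0.55]]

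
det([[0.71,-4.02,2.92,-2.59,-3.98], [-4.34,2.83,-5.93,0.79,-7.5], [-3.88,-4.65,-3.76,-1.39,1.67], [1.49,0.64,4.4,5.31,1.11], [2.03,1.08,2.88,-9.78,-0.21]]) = 8778.346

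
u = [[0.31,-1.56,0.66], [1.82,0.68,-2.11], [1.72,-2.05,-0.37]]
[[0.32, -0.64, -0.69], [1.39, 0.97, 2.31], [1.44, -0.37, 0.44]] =u@[[0.64, -0.17, 0.26], [-0.14, 0.14, 0.15], [-0.15, -0.56, -0.82]]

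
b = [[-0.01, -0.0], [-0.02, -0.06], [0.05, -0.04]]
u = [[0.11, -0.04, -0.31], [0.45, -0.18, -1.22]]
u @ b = [[-0.02, 0.01], [-0.06, 0.06]]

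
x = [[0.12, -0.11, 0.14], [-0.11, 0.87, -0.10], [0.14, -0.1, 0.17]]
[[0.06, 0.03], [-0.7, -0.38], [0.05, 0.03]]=x@[[-0.26, -0.14], [-0.84, -0.45], [0.01, 0.01]]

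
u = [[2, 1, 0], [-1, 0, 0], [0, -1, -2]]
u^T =[[2, -1, 0], [1, 0, -1], [0, 0, -2]]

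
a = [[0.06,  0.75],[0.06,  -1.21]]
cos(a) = [[0.98, 0.38], [0.03, 0.34]]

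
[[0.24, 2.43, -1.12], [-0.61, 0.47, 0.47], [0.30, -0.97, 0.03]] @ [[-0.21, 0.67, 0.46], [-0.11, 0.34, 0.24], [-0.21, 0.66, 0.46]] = [[-0.08, 0.25, 0.18],[-0.02, 0.06, 0.05],[0.04, -0.11, -0.08]]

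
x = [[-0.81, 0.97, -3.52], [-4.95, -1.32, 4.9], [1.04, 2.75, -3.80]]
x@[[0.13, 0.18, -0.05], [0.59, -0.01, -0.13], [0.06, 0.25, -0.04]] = [[0.26, -1.04, 0.06],[-1.13, 0.35, 0.22],[1.53, -0.79, -0.26]]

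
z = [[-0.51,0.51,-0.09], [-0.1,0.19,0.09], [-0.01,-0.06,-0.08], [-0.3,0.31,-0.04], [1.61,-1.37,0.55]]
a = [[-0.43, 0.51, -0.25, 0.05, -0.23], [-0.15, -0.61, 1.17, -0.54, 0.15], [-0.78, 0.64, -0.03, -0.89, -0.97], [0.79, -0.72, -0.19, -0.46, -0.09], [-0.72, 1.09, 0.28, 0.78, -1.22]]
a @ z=[[-0.21, 0.22, -0.02], [0.53, -0.64, -0.03], [-0.96, 0.78, -0.37], [-0.34, 0.26, -0.15], [-1.94, 1.74, -0.56]]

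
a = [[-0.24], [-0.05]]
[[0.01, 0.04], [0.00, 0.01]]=a@[[-0.05, -0.16]]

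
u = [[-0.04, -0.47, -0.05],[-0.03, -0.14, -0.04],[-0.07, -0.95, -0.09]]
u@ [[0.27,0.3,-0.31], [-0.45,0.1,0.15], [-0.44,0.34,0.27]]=[[0.22, -0.08, -0.07], [0.07, -0.04, -0.02], [0.45, -0.15, -0.15]]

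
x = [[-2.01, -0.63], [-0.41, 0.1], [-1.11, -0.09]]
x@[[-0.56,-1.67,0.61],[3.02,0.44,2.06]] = [[-0.78, 3.08, -2.52], [0.53, 0.73, -0.04], [0.35, 1.81, -0.86]]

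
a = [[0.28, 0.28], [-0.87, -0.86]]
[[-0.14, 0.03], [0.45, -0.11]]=a @ [[-0.99,0.27], [0.48,-0.15]]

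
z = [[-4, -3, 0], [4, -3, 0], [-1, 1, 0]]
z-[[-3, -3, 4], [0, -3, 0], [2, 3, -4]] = [[-1, 0, -4], [4, 0, 0], [-3, -2, 4]]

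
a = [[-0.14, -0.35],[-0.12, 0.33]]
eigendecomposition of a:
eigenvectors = [[-0.98, 0.54],[-0.21, -0.84]]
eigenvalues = [-0.22, 0.41]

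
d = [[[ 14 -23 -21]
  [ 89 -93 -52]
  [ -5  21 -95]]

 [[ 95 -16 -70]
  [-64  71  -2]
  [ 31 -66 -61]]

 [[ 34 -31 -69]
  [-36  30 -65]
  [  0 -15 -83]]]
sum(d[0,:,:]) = -165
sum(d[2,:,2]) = -217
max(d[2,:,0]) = 34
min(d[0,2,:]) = -95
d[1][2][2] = -61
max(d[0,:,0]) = 89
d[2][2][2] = -83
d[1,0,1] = -16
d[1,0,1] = -16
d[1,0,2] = -70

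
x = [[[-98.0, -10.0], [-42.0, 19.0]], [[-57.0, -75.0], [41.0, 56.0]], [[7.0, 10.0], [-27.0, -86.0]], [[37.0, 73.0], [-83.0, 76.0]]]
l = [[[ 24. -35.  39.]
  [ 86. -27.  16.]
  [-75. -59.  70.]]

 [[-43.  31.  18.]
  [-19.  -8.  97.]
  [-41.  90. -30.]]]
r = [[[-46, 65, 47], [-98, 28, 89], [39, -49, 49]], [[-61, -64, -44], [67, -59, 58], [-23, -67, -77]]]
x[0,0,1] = -10.0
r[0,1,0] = -98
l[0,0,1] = -35.0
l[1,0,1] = 31.0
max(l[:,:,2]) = 97.0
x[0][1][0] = -42.0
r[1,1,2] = 58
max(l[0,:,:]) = 86.0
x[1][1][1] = 56.0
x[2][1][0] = -27.0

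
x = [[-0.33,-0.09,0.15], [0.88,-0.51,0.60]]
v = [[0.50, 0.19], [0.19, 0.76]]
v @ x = [[0.0, -0.14, 0.19], [0.61, -0.40, 0.48]]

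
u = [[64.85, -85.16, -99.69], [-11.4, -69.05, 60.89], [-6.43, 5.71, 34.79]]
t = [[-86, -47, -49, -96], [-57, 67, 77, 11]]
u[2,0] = -6.43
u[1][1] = -69.05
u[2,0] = -6.43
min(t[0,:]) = -96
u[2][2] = 34.79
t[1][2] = 77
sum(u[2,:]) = 34.07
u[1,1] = -69.05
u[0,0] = 64.85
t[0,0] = -86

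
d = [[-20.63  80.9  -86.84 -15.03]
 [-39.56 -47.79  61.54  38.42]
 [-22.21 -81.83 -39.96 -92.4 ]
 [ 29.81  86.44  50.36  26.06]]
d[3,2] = 50.36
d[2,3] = -92.4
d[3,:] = [29.81, 86.44, 50.36, 26.06]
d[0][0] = -20.63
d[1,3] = 38.42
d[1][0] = -39.56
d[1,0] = -39.56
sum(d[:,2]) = -14.900000000000006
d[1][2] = 61.54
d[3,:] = [29.81, 86.44, 50.36, 26.06]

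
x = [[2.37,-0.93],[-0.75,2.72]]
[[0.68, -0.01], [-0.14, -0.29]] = x@[[0.3, -0.05], [0.03, -0.12]]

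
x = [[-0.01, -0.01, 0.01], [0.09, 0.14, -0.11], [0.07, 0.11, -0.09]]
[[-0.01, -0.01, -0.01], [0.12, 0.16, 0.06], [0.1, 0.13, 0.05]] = x @ [[0.38,0.45,0.22],[0.01,0.17,-0.08],[-0.76,-0.84,-0.48]]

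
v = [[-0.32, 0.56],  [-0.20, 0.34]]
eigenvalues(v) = [(0.01+0.06j), (0.01-0.06j)]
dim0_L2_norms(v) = [0.38, 0.66]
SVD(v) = [[-0.85, -0.52], [-0.52, 0.85]] @ diag([0.7560304787592144, 0.004232633590714232]) @ [[0.50, -0.87], [-0.87, -0.50]]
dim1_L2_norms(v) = [0.64, 0.39]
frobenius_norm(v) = 0.76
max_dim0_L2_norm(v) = 0.66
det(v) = 0.00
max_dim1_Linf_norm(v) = 0.56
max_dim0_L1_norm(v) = 0.9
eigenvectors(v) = [[(0.86+0j),  (0.86-0j)],  [0.51+0.09j,  (0.51-0.09j)]]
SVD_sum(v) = [[-0.32, 0.56], [-0.20, 0.34]] + [[0.00, 0.00],  [-0.00, -0.0]]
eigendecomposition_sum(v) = [[-0.16+0.06j, (0.28-0.05j)], [(-0.1+0.02j), 0.17-0.00j]] + [[-0.16-0.06j, (0.28+0.05j)], [(-0.1-0.02j), 0.17+0.00j]]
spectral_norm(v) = 0.76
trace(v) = 0.02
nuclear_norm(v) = 0.76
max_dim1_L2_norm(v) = 0.64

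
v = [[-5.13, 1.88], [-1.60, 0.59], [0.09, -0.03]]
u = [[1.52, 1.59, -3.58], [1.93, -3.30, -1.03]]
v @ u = [[-4.17, -14.36, 16.43], [-1.29, -4.49, 5.12], [0.08, 0.24, -0.29]]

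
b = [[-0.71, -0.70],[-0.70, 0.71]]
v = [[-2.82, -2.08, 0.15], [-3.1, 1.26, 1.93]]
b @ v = [[4.17, 0.59, -1.46], [-0.23, 2.35, 1.27]]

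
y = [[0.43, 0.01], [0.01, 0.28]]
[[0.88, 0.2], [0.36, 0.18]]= y @[[2.02, 0.44], [1.22, 0.64]]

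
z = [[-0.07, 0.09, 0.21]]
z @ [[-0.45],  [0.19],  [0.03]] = [[0.05]]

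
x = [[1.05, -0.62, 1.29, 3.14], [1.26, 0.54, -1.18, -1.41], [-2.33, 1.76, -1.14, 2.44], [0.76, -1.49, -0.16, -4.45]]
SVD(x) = [[0.40, 0.73, -0.12, 0.55], [-0.24, -0.14, -0.95, 0.16], [0.50, -0.67, 0.07, 0.54], [-0.73, -0.01, 0.29, 0.62]] @ diag([6.477123765255881, 3.428813034032441, 1.6950963818475921, 0.3042320881398686]) @ [[-0.25, 0.24, 0.05, 0.94], [0.62, -0.49, 0.55, 0.26], [-0.74, -0.44, 0.49, -0.11], [-0.06, -0.71, -0.67, 0.21]]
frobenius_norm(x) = 7.53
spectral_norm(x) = 6.48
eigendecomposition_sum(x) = [[0.62+0.66j,(-0.49+0.3j),(0.51-0.18j),0.75+0.00j], [(0.77-0.81j),(0.41+0.58j),-0.25-0.62j,-0.05-0.93j], [(-0.58-0.62j),0.46-0.28j,(-0.48+0.16j),-0.70-0.01j], [-0.01+0.35j,-0.22-0.05j,0.19+0.09j,0.21+0.20j]] + [[(0.62-0.66j), -0.49-0.30j, 0.51+0.18j, (0.75-0j)], [(0.77+0.81j), (0.41-0.58j), (-0.25+0.62j), (-0.05+0.93j)], [-0.58+0.62j, 0.46+0.28j, (-0.48-0.16j), (-0.7+0.01j)], [(-0.01-0.35j), -0.22+0.05j, (0.19-0.09j), (0.21-0.2j)]] + [[0.00+0.00j, -0j, (0.01+0j), 0.01+0.00j], [(-0.37-0j), -0.14+0.00j, -0.56-0.00j, -0.63-0.00j], [-0.61-0.00j, (-0.23+0j), (-0.94-0j), -1.06-0.00j], [0.18+0.00j, 0.06-0.00j, (0.27+0j), (0.3+0j)]] + [[-0.19+0.00j, 0.36-0.00j, (0.26+0j), 1.64+0.00j],[(0.08-0j), (-0.15+0j), (-0.11-0j), -0.68-0.00j],[-0.57+0.00j, 1.06-0.00j, 0.77+0.00j, 4.90+0.00j],[(0.6-0j), -1.12+0.00j, (-0.81-0j), -5.17-0.00j]]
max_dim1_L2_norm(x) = 4.76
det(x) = 11.45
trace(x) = -4.00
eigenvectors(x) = [[0.03-0.53j, (0.03+0.53j), -0.01+0.00j, (-0.22+0j)], [(-0.66+0j), (-0.66-0j), (0.5+0j), (0.09+0j)], [(-0.03+0.5j), (-0.03-0.5j), (0.83+0j), -0.67+0.00j], [(0.15-0.14j), 0.15+0.14j, (-0.24+0j), 0.70+0.00j]]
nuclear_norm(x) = 11.91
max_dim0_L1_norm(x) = 11.44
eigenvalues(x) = [(0.75+1.61j), (0.75-1.61j), (-0.77+0j), (-4.73+0j)]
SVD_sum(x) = [[-0.64, 0.64, 0.14, 2.43], [0.39, -0.38, -0.08, -1.46], [-0.80, 0.79, 0.17, 3.02], [1.17, -1.16, -0.26, -4.42]] + [[1.55, -1.23, 1.36, 0.65], [-0.31, 0.24, -0.27, -0.13], [-1.44, 1.14, -1.26, -0.60], [-0.03, 0.02, -0.02, -0.01]] + [[0.15, 0.09, -0.10, 0.02], [1.19, 0.71, -0.79, 0.17], [-0.09, -0.05, 0.06, -0.01], [-0.37, -0.22, 0.25, -0.05]] + [[-0.01, -0.12, -0.11, 0.03],[-0.0, -0.03, -0.03, 0.01],[-0.01, -0.12, -0.11, 0.03],[-0.01, -0.13, -0.13, 0.04]]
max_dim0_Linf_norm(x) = 4.45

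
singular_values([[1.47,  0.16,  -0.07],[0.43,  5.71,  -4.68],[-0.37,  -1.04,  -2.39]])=[7.44, 2.55, 1.42]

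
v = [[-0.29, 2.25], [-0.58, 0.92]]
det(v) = 1.04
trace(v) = 0.63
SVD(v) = [[-0.91, -0.41], [-0.41, 0.91]] @ diag([2.480778031482397, 0.41849774015437385]) @ [[0.2,-0.98], [-0.98,-0.2]]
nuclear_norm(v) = 2.90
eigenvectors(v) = [[(0.89+0j), (0.89-0j)],[(0.24+0.38j), (0.24-0.38j)]]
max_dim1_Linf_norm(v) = 2.25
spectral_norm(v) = 2.48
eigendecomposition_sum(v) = [[-0.14+0.58j,  1.12-0.37j], [-0.29+0.09j,  (0.46+0.39j)]] + [[-0.14-0.58j, 1.12+0.37j], [(-0.29-0.09j), (0.46-0.39j)]]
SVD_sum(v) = [[-0.46, 2.22], [-0.21, 1.0]] + [[0.17, 0.03], [-0.37, -0.08]]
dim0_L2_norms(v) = [0.65, 2.43]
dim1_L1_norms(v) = [2.54, 1.5]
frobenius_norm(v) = 2.52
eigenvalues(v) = [(0.31+0.97j), (0.31-0.97j)]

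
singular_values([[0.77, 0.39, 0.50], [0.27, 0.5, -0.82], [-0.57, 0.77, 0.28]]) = [1.0, 1.0, 0.99]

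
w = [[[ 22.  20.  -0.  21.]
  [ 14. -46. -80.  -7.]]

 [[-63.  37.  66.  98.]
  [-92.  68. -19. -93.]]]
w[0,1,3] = -7.0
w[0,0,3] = 21.0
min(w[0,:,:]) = -80.0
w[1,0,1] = 37.0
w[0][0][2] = -0.0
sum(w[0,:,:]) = -56.0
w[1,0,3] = 98.0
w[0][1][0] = 14.0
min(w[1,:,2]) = -19.0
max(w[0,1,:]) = 14.0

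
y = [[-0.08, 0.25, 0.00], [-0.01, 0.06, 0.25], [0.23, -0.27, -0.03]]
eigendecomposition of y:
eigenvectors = [[-0.79+0.00j,(0.44-0.23j),(0.44+0.23j)], [-0.60+0.00j,0.25+0.49j,(0.25-0.49j)], [(-0.15+0j),(-0.67+0j),(-0.67-0j)]]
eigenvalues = [(0.11+0j), (-0.08+0.28j), (-0.08-0.28j)]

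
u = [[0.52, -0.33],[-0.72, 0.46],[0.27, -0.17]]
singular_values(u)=[1.1, 0.0]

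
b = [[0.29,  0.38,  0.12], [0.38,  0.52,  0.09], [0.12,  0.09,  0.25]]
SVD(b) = [[-0.59, 0.01, -0.81], [-0.77, -0.3, 0.56], [-0.24, 0.95, 0.19]] @ diag([0.8373521872735852, 0.22280325470229403, 0.00015544197587898011]) @ [[-0.59, -0.77, -0.24], [0.01, -0.3, 0.95], [0.81, -0.56, -0.19]]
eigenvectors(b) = [[0.59, 0.81, 0.01], [0.77, -0.56, -0.3], [0.24, -0.19, 0.95]]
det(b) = -0.00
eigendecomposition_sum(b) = [[0.29, 0.38, 0.12], [0.38, 0.5, 0.15], [0.12, 0.15, 0.05]] + [[-0.00, 0.00, 0.0], [0.00, -0.00, -0.0], [0.0, -0.0, -0.00]] + [[0.0,  -0.0,  0.0], [-0.0,  0.02,  -0.06], [0.00,  -0.06,  0.20]]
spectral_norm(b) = 0.84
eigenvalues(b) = [0.84, -0.0, 0.22]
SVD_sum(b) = [[0.29, 0.38, 0.12], [0.38, 0.50, 0.15], [0.12, 0.15, 0.05]] + [[0.00, -0.0, 0.0], [-0.00, 0.02, -0.06], [0.0, -0.06, 0.20]] + [[-0.00,0.00,0.00], [0.0,-0.0,-0.00], [0.00,-0.0,-0.0]]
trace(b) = 1.06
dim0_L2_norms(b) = [0.49, 0.65, 0.29]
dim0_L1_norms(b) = [0.79, 0.99, 0.46]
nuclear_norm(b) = 1.06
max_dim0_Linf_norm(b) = 0.52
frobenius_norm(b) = 0.87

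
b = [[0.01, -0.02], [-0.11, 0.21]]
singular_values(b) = [0.24, 0.0]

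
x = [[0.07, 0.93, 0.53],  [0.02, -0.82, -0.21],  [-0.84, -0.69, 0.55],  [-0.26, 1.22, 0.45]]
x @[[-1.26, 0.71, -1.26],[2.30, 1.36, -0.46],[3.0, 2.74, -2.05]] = [[3.64,  2.77,  -1.6], [-2.54,  -1.68,  0.78], [1.12,  -0.03,  0.25], [4.48,  2.71,  -1.16]]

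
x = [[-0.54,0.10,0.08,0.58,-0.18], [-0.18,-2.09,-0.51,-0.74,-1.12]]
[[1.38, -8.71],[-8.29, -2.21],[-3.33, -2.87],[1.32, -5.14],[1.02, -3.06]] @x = [[0.82, 18.34, 4.55, 7.25, 9.51], [4.87, 3.79, 0.46, -3.17, 3.97], [2.31, 5.67, 1.20, 0.19, 3.81], [0.21, 10.87, 2.73, 4.57, 5.52], [-0.00, 6.50, 1.64, 2.86, 3.24]]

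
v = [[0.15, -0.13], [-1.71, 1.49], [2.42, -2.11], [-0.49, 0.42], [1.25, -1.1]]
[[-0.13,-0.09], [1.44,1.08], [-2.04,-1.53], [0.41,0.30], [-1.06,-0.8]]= v@[[-0.74,0.18],[0.12,0.93]]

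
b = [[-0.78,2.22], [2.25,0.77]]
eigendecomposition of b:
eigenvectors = [[-0.81, -0.58], [0.58, -0.82]]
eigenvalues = [-2.37, 2.36]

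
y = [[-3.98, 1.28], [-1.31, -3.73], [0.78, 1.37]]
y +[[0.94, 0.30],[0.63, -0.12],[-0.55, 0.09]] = [[-3.04,1.58], [-0.68,-3.85], [0.23,1.46]]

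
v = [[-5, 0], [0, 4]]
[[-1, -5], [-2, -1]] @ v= [[5, -20], [10, -4]]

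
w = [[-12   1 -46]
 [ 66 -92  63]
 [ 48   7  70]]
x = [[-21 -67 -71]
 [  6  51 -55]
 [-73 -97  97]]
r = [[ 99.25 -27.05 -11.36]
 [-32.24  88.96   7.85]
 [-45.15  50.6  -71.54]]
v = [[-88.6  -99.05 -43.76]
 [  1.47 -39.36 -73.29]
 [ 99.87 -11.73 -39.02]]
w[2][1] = 7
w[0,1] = 1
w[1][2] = 63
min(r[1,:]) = -32.24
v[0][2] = -43.76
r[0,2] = -11.36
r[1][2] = 7.85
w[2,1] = 7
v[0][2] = -43.76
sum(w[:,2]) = 87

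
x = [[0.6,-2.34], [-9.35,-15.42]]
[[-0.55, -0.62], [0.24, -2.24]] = x @[[-0.29,-0.14], [0.16,0.23]]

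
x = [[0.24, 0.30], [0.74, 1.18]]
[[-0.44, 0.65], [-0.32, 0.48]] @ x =[[0.38, 0.64], [0.28, 0.47]]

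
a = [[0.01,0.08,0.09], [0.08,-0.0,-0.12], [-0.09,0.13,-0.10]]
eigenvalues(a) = [(0.08+0j), (-0.09+0.15j), (-0.09-0.15j)]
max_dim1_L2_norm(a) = 0.19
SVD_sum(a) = [[0.01, -0.02, 0.02], [-0.02, 0.04, -0.05], [-0.05, 0.10, -0.14]] + [[-0.05,  0.06,  0.06],[0.06,  -0.07,  -0.07],[-0.03,  0.04,  0.04]] + [[0.05, 0.04, 0.01], [0.04, 0.03, 0.01], [-0.01, -0.01, -0.0]]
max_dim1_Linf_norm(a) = 0.13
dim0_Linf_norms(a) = [0.09, 0.13, 0.12]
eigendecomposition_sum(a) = [[0.05+0.00j, 0.04+0.00j, (-0+0j)], [0.04+0.00j, 0.03+0.00j, -0.00+0.00j], [0j, 0.00+0.00j, (-0+0j)]] + [[-0.02+0.03j,0.02-0.04j,(0.05+0.03j)],[(0.02-0.04j),(-0.02+0.05j),(-0.06-0.03j)],[(-0.05-0.03j),0.06+0.03j,(-0.05+0.07j)]] + [[(-0.02-0.03j), (0.02+0.04j), (0.05-0.03j)], [(0.02+0.04j), -0.02-0.05j, -0.06+0.03j], [(-0.05+0.03j), (0.06-0.03j), -0.05-0.07j]]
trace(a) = -0.09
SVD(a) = [[0.14,0.6,-0.79], [-0.37,-0.71,-0.60], [-0.92,0.37,0.12]] @ diag([0.19190345585191776, 0.16348053197088214, 0.08274768455134197]) @ [[0.29, -0.56, 0.77], [-0.52, 0.59, 0.62], [-0.81, -0.58, -0.12]]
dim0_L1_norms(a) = [0.18, 0.21, 0.31]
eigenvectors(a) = [[(-0.77+0j), (-0.01-0.45j), -0.01+0.45j], [(-0.63+0j), 0.07+0.53j, (0.07-0.53j)], [(-0.07+0j), 0.72+0.00j, 0.72-0.00j]]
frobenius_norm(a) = 0.27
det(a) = 0.00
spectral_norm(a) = 0.19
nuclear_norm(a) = 0.44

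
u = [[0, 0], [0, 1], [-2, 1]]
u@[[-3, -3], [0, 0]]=[[0, 0], [0, 0], [6, 6]]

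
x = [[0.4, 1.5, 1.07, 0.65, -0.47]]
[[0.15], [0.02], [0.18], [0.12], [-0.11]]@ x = [[0.06, 0.22, 0.16, 0.10, -0.07],  [0.01, 0.03, 0.02, 0.01, -0.01],  [0.07, 0.27, 0.19, 0.12, -0.08],  [0.05, 0.18, 0.13, 0.08, -0.06],  [-0.04, -0.16, -0.12, -0.07, 0.05]]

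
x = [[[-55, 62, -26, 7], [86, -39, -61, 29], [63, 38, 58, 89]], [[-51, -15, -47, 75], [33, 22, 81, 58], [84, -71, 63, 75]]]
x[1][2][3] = 75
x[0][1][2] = -61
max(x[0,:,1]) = 62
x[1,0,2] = -47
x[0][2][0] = 63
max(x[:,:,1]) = 62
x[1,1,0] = 33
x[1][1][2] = 81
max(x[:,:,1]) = 62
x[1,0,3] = 75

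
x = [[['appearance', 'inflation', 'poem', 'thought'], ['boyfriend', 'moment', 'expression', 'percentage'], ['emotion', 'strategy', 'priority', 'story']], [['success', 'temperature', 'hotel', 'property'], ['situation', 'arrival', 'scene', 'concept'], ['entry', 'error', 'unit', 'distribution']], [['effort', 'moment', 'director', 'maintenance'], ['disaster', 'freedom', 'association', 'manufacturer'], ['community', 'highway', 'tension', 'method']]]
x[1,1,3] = 'concept'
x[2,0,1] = 'moment'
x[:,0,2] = ['poem', 'hotel', 'director']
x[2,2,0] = 'community'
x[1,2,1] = 'error'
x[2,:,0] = ['effort', 'disaster', 'community']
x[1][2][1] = 'error'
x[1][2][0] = 'entry'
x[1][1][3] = 'concept'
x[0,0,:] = ['appearance', 'inflation', 'poem', 'thought']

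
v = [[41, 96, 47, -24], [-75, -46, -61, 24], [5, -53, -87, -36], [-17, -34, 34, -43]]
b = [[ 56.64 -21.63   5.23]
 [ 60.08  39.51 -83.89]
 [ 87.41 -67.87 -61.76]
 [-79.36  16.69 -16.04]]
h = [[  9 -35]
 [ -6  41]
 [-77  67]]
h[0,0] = 9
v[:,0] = [41, -75, 5, -17]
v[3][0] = -17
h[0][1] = -35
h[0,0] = 9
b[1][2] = -83.89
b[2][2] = -61.76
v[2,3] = -36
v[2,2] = -87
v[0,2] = 47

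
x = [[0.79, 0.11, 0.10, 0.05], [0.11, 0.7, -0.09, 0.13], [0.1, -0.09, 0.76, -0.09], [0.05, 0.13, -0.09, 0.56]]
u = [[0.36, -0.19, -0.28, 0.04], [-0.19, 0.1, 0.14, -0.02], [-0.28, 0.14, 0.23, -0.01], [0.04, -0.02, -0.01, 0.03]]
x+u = [[1.15, -0.08, -0.18, 0.09],  [-0.08, 0.8, 0.05, 0.11],  [-0.18, 0.05, 0.99, -0.10],  [0.09, 0.11, -0.10, 0.59]]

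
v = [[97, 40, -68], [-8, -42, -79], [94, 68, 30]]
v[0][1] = 40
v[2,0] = 94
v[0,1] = 40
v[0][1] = 40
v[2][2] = 30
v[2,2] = 30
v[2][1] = 68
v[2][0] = 94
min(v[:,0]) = -8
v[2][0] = 94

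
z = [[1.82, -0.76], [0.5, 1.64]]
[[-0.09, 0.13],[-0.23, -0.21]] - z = [[-1.91, 0.89],[-0.73, -1.85]]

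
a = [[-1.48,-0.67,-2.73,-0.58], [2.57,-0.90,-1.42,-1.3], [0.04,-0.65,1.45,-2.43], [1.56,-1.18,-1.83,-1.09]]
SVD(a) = [[0.34, -0.73, -0.55, -0.22], [0.69, 0.27, 0.3, -0.60], [0.08, 0.63, -0.77, -0.01], [0.64, 0.01, 0.07, 0.77]] @ diag([4.5245112392856095, 3.4242172352460405, 2.468335215944677, 0.23506516787800913]) @ [[0.50, -0.37, -0.65, -0.44], [0.53, -0.05, 0.73, -0.43], [0.68, 0.21, -0.07, 0.7], [-0.07, -0.91, 0.2, 0.36]]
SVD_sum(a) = [[0.77, -0.56, -1.00, -0.68], [1.55, -1.13, -2.02, -1.37], [0.19, -0.14, -0.25, -0.17], [1.44, -1.05, -1.88, -1.27]] + [[-1.32, 0.13, -1.81, 1.07], [0.50, -0.05, 0.68, -0.41], [1.15, -0.11, 1.57, -0.93], [0.02, -0.0, 0.02, -0.01]] + [[-0.93, -0.29, 0.09, -0.96], [0.51, 0.16, -0.05, 0.52], [-1.3, -0.4, 0.13, -1.33], [0.12, 0.04, -0.01, 0.12]] + [[0.0, 0.05, -0.01, -0.02],  [0.01, 0.13, -0.03, -0.05],  [0.00, 0.0, -0.00, -0.0],  [-0.01, -0.16, 0.04, 0.07]]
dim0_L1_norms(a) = [5.65, 3.4, 7.43, 5.4]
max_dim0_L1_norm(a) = 7.43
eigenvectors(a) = [[(-0.63+0j), -0.63-0.00j, -0.12+0.00j, 0.36+0.00j], [0.00+0.52j, -0.52j, (-0.9+0j), 0.40+0.00j], [(-0.22+0.24j), -0.22-0.24j, 0.22+0.00j, -0.76+0.00j], [(-0.19+0.44j), -0.19-0.44j, (0.35+0j), 0.37+0.00j]]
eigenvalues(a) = [(-2.62+1.99j), (-2.62-1.99j), (0.28+0j), (2.95+0j)]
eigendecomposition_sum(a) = [[-0.83+1.37j, (-0.32-0.62j), -0.85-0.18j, (-0.58-1.04j)], [1.15+0.69j, (-0.52+0.27j), -0.15+0.71j, -0.87+0.49j], [0.22+0.80j, -0.35-0.10j, (-0.37+0.25j), (-0.6-0.15j)], [0.70+1.00j, -0.53+0.04j, -0.38+0.53j, (-0.9+0.09j)]] + [[(-0.83-1.37j),  (-0.32+0.62j),  (-0.85+0.18j),  -0.58+1.04j], [(1.15-0.69j),  (-0.52-0.27j),  (-0.15-0.71j),  (-0.87-0.49j)], [0.22-0.80j,  (-0.35+0.1j),  -0.37-0.25j,  (-0.6+0.15j)], [0.70-1.00j,  -0.53-0.04j,  -0.38-0.53j,  -0.90-0.09j]] + [[0.01-0.00j, (0.02-0j), -0j, (-0.03-0j)],[0.07-0.00j, 0.19-0.00j, (0.02-0j), -0.23-0.00j],[-0.02+0.00j, (-0.05+0j), -0.00+0.00j, (0.06+0j)],[(-0.03+0j), (-0.07+0j), (-0.01+0j), (0.09+0j)]] + [[(0.18+0j), (-0.04-0j), -1.04-0.00j, 0.61-0.00j], [(0.2+0j), -0.05-0.00j, -1.14-0.00j, 0.68-0.00j], [-0.38-0.00j, 0.09+0.00j, 2.19+0.00j, -1.29+0.00j], [(0.18+0j), (-0.05-0j), -1.06-0.00j, (0.63-0j)]]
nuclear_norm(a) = 10.65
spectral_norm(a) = 4.52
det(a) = 8.99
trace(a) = -2.02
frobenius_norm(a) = 6.19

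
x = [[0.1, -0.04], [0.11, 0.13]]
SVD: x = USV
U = [[-0.29, -0.96], [-0.96, 0.29]]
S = [0.18, 0.1]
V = [[-0.77, -0.64], [-0.64, 0.77]]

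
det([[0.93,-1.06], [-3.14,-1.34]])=-4.575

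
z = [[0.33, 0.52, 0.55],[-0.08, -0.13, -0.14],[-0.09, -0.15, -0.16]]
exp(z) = [[1.34, 0.53, 0.56], [-0.08, 0.87, -0.14], [-0.09, -0.15, 0.84]]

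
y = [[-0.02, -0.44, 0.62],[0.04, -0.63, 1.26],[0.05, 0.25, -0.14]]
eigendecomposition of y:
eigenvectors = [[0.06, -0.94, -0.52], [-0.83, 0.28, -0.81], [-0.56, 0.17, 0.26]]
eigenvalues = [0.22, -0.0, -1.01]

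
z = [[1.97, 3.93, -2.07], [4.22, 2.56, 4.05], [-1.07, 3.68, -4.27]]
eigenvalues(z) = [6.67, 0.73, -7.14]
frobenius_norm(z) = 9.86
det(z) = -34.93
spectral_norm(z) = 7.21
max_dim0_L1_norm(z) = 10.39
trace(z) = 0.26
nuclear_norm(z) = 14.63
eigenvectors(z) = [[-0.57, -0.70, 0.39], [-0.79, 0.49, -0.49], [-0.21, 0.51, 0.78]]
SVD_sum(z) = [[-0.85, 1.26, -2.46], [1.05, -1.56, 3.03], [-1.63, 2.42, -4.72]] + [[2.46, 2.92, 0.65], [3.36, 3.99, 0.89], [0.88, 1.04, 0.23]] + [[0.37, -0.25, -0.26],[-0.19, 0.13, 0.13],[-0.31, 0.21, 0.22]]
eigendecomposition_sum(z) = [[2.45,2.88,0.60],[3.40,4.0,0.84],[0.91,1.06,0.22]] + [[0.38, -0.19, -0.31], [-0.26, 0.13, 0.22], [-0.27, 0.14, 0.22]] + [[-0.85, 1.24, -2.36],[1.08, -1.57, 3.00],[-1.70, 2.48, -4.72]]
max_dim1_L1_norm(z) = 10.83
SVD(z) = [[0.40, 0.58, -0.71], [-0.49, 0.79, 0.36], [0.77, 0.21, 0.60]] @ diag([7.206560835167078, 6.696045726744059, 0.7237765914897987]) @ [[-0.29, 0.44, -0.85],[0.63, 0.75, 0.17],[-0.71, 0.49, 0.5]]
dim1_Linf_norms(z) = [3.93, 4.22, 4.27]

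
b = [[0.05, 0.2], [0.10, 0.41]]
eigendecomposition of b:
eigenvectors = [[-0.97, -0.44],  [0.24, -0.90]]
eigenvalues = [0.0, 0.46]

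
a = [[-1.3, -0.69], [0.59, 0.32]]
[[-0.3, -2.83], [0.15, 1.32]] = a @ [[-0.53, -0.14], [1.44, 4.37]]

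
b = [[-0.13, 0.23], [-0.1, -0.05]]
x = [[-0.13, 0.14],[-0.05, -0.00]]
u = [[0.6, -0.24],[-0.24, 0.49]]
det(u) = 0.24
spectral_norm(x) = 0.19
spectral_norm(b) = 0.26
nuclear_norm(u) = 1.09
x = b @ u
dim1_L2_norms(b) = [0.26, 0.11]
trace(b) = -0.18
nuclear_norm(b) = 0.38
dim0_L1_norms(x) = [0.18, 0.14]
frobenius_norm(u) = 0.85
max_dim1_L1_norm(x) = 0.27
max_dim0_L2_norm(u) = 0.65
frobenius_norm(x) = 0.20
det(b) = 0.03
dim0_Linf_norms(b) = [0.13, 0.23]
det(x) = 0.01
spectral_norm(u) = 0.79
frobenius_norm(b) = 0.29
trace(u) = 1.09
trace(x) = -0.13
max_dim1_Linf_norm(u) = 0.6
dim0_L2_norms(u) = [0.65, 0.55]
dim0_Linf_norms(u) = [0.6, 0.49]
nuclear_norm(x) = 0.23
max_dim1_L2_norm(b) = 0.26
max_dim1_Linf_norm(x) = 0.14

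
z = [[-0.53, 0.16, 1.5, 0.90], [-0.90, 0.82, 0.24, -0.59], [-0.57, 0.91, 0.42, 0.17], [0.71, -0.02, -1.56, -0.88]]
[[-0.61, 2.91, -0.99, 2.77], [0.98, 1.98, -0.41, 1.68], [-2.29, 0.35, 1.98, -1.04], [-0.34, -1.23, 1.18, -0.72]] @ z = [[0.24, 1.33, -4.95, -4.87], [-0.87, 1.37, -0.85, -1.83], [-0.97, 1.74, -0.9, -1.02], [0.1, 0.03, 0.81, 1.25]]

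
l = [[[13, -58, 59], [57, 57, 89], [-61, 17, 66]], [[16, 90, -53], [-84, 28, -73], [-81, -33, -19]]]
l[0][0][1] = -58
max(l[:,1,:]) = 89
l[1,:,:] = [[16, 90, -53], [-84, 28, -73], [-81, -33, -19]]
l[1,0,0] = 16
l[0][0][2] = 59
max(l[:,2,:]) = 66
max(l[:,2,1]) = 17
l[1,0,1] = 90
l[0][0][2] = 59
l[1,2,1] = -33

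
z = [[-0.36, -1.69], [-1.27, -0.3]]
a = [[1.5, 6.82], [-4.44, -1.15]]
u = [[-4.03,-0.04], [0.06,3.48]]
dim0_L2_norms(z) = [1.32, 1.72]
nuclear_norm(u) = 7.51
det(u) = -14.02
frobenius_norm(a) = 8.35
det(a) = 28.56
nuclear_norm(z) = 2.96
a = u @ z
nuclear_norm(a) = 11.27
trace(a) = 0.35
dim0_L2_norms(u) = [4.03, 3.48]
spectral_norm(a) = 7.41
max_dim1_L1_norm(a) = 8.32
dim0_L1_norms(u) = [4.09, 3.52]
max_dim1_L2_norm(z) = 1.73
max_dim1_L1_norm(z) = 2.05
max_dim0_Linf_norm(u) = 4.03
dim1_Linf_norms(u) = [4.03, 3.48]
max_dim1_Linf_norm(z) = 1.69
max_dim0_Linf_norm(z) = 1.69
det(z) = -2.04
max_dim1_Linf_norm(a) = 6.82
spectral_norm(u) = 4.03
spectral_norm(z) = 1.87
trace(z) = -0.66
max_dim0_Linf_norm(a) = 6.82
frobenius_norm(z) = 2.17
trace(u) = -0.55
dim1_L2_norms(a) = [6.98, 4.59]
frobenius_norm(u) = 5.33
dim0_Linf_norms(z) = [1.27, 1.69]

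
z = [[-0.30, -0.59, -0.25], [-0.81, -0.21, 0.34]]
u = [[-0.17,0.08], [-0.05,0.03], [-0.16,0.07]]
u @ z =[[-0.01, 0.08, 0.07], [-0.01, 0.02, 0.02], [-0.01, 0.08, 0.06]]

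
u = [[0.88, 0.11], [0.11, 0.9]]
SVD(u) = [[-0.67, -0.74], [-0.74, 0.67]] @ diag([1.0004536101718728, 0.7795463898281273]) @ [[-0.67, -0.74], [-0.74, 0.67]]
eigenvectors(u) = [[-0.74, -0.67],[0.67, -0.74]]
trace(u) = 1.78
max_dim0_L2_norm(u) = 0.91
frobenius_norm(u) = 1.27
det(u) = 0.78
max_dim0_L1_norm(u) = 1.01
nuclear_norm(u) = 1.78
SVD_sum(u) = [[0.45, 0.5],[0.50, 0.55]] + [[0.43, -0.39], [-0.39, 0.35]]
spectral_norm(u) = 1.00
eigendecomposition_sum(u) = [[0.43, -0.39], [-0.39, 0.35]] + [[0.45, 0.50],[0.50, 0.55]]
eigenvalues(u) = [0.78, 1.0]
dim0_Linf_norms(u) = [0.88, 0.9]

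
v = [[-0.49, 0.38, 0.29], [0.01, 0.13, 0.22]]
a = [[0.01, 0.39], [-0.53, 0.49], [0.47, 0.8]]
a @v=[[-0.00, 0.05, 0.09], [0.26, -0.14, -0.05], [-0.22, 0.28, 0.31]]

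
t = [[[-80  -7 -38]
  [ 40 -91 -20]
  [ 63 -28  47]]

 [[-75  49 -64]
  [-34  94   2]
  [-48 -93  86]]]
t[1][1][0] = -34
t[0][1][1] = -91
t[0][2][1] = -28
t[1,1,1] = 94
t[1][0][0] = -75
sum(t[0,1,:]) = -71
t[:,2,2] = [47, 86]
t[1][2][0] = -48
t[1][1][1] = 94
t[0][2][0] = 63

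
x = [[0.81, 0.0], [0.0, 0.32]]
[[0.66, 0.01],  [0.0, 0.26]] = x @ [[0.81, 0.01], [0.01, 0.81]]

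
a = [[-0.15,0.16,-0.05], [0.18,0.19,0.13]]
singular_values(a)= [0.29, 0.22]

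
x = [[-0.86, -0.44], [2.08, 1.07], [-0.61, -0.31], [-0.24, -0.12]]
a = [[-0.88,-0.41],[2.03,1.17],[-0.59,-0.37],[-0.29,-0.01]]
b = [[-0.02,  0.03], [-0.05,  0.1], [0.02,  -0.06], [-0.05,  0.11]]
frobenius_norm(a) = 2.65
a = x + b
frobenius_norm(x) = 2.64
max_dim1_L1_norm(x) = 3.15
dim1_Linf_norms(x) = [0.86, 2.08, 0.61, 0.24]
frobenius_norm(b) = 0.18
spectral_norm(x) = 2.64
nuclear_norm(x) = 2.64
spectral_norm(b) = 0.18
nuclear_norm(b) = 0.19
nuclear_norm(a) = 2.80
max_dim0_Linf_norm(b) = 0.11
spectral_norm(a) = 2.64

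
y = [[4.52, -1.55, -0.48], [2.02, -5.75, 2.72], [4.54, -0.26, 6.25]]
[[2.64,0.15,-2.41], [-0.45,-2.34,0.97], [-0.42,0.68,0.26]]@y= [[1.29, -4.33, -15.92], [-2.36, 13.9, -0.09], [0.66, -3.33, 3.68]]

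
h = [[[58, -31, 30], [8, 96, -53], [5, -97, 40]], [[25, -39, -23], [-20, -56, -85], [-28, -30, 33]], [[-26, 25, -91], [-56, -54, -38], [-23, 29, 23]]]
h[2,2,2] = 23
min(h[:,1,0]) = -56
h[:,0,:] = [[58, -31, 30], [25, -39, -23], [-26, 25, -91]]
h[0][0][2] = 30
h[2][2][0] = -23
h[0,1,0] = 8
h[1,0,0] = 25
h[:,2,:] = [[5, -97, 40], [-28, -30, 33], [-23, 29, 23]]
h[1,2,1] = -30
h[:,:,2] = [[30, -53, 40], [-23, -85, 33], [-91, -38, 23]]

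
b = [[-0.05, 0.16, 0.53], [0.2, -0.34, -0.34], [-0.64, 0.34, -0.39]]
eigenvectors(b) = [[0.13+0.50j, 0.13-0.50j, 0.55+0.00j], [0.15-0.43j, (0.15+0.43j), 0.79+0.00j], [-0.73+0.00j, (-0.73-0j), (-0.27+0j)]]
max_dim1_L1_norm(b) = 1.37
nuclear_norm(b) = 1.65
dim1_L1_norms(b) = [0.74, 0.88, 1.37]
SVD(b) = [[0.21,-0.72,0.66],[0.13,0.69,0.71],[-0.97,-0.07,0.24]] @ diag([0.8472154992972766, 0.7311551472019985, 0.07168018185307509]) @ [[0.75, -0.40, 0.53],[0.3, -0.51, -0.81],[-0.59, -0.76, 0.26]]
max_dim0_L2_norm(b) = 0.74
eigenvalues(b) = [(-0.35+0.64j), (-0.35-0.64j), (-0.08+0j)]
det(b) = -0.04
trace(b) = -0.78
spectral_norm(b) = 0.85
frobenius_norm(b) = 1.12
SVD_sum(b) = [[0.13, -0.07, 0.09], [0.08, -0.04, 0.06], [-0.62, 0.33, -0.43]] + [[-0.16, 0.27, 0.42], [0.15, -0.26, -0.41], [-0.01, 0.02, 0.04]] + [[-0.03, -0.04, 0.01], [-0.03, -0.04, 0.01], [-0.01, -0.01, 0.0]]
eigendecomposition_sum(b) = [[-0.01+0.24j, 0.10-0.14j, 0.27+0.08j],[(0.12-0.17j), (-0.14+0.06j), -0.16-0.19j],[-0.33-0.10j, 0.16+0.18j, (-0.2+0.34j)]] + [[(-0.01-0.24j), (0.1+0.14j), (0.27-0.08j)],  [(0.12+0.17j), (-0.14-0.06j), -0.16+0.19j],  [-0.33+0.10j, 0.16-0.18j, (-0.2-0.34j)]] + [[-0.03-0.00j, -0.04-0.00j, (-0.01-0j)], [(-0.05-0j), -0.06-0.00j, -0.02-0.00j], [0.02+0.00j, (0.02+0j), 0.01+0.00j]]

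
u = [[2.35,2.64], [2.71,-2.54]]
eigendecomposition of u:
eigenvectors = [[0.91, -0.4], [0.41, 0.92]]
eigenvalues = [3.53, -3.72]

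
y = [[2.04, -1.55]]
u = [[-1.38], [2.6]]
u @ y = [[-2.82,  2.14], [5.30,  -4.03]]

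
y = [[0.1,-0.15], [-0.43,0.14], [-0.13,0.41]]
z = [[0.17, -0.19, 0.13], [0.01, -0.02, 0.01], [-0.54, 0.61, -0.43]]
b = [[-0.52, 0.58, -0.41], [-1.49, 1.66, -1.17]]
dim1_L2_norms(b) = [0.88, 2.52]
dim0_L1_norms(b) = [2.01, 2.24, 1.58]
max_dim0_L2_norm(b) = 1.76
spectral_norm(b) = 2.67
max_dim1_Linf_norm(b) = 1.66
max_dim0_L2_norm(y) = 0.46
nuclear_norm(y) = 0.87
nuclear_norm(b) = 2.67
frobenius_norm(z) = 0.96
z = y @ b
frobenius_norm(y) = 0.65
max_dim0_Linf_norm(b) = 1.66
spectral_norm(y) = 0.58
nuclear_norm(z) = 0.97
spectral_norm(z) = 0.96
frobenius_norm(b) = 2.67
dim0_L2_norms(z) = [0.57, 0.64, 0.45]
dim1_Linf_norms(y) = [0.15, 0.43, 0.41]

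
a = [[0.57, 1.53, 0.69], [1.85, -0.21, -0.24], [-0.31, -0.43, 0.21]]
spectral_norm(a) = 2.03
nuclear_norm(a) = 4.03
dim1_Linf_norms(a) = [1.53, 1.85, 0.43]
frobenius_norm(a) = 2.64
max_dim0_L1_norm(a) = 2.73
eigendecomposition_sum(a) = [[-0.57, 0.73, 0.31], [0.78, -0.98, -0.43], [0.09, -0.11, -0.05]] + [[1.15, 0.8, 0.38], [1.14, 0.8, 0.38], [-0.54, -0.38, -0.18]] + [[-0.00, -0.00, -0.01], [-0.07, -0.03, -0.2], [0.15, 0.06, 0.44]]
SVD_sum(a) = [[1.10, 0.51, 0.11], [1.41, 0.65, 0.14], [-0.4, -0.19, -0.04]] + [[-0.54, 1.05, 0.52], [0.44, -0.85, -0.42], [0.06, -0.11, -0.05]] + [[0.01, -0.03, 0.06],[0.0, -0.02, 0.04],[0.03, -0.13, 0.3]]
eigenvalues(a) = [-1.6, 1.76, 0.41]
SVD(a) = [[-0.6, 0.77, 0.2], [-0.77, -0.63, 0.12], [0.22, -0.08, 0.97]] @ diag([2.0293637044598274, 1.65970068646116, 0.34391363215412085]) @ [[-0.90, -0.42, -0.09], [-0.42, 0.81, 0.40], [0.09, -0.40, 0.91]]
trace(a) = 0.57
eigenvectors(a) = [[0.59, -0.67, -0.02],[-0.8, -0.67, -0.41],[-0.09, 0.32, 0.91]]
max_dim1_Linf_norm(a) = 1.85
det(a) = -1.16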